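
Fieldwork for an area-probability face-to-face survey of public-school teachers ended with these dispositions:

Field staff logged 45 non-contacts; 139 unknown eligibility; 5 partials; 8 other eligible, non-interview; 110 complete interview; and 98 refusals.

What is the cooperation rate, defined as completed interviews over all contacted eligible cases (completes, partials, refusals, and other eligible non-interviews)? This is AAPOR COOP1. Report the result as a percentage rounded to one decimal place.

49.8%

Top: 110
Denominator: 110 + 5 + 98 + 8 = 221
COOP1 = 110 / 221 = 0.4977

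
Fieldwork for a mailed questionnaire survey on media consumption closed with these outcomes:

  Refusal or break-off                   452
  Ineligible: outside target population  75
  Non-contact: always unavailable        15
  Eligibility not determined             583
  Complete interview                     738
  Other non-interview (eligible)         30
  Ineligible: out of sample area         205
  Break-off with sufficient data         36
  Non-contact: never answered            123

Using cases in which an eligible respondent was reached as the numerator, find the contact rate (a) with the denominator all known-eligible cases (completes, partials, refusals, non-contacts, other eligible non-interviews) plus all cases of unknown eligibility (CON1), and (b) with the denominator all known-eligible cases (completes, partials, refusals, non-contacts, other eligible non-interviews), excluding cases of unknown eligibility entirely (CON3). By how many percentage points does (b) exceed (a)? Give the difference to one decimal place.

26.6

Non-contacts = 123 + 15 = 138
Screened out, ineligible = 75 + 205 = 280
Numerator → 738 + 36 + 452 + 30 = 1256
Denom → 738 + 36 + 452 + 138 + 30 + 583 = 1977
CON1 = 1256 / 1977 = 0.6353
Denom → 738 + 36 + 452 + 138 + 30 = 1394
CON3 = 1256 / 1394 = 0.9010
Difference = 90.10 − 63.53 = 26.57 percentage points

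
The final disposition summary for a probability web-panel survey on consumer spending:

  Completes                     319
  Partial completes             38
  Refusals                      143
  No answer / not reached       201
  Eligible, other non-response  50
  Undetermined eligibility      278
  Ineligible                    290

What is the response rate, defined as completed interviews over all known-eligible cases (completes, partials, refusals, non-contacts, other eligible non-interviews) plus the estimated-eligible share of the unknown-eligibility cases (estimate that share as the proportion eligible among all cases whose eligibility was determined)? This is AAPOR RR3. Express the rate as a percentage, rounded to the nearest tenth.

33.5%

Top → 319
Eligible (known) → 319 + 38 + 143 + 201 + 50 = 751
e = 751 / (751 + 290) = 751 / 1041 = 0.7214
e × U → 0.7214 × 278 = 200.55
Base → 751 + 200.55 = 951.55
RR3 = 319 / 951.55 = 0.3352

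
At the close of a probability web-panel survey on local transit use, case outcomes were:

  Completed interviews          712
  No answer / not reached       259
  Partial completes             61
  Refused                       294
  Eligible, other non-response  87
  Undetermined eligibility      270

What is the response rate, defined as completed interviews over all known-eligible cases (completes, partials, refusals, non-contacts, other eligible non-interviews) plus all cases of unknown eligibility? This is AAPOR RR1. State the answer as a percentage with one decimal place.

42.3%

Top = 712
Denom = 712 + 61 + 294 + 259 + 87 + 270 = 1683
RR1 = 712 / 1683 = 0.4231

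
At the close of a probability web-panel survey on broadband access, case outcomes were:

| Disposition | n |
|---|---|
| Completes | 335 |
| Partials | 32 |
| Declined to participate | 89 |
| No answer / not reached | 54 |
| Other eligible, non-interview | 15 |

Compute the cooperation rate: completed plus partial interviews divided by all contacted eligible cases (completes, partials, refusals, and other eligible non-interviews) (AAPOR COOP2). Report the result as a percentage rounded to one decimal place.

Num = 335 + 32 = 367
Denom = 335 + 32 + 89 + 15 = 471
COOP2 = 367 / 471 = 0.7792

77.9%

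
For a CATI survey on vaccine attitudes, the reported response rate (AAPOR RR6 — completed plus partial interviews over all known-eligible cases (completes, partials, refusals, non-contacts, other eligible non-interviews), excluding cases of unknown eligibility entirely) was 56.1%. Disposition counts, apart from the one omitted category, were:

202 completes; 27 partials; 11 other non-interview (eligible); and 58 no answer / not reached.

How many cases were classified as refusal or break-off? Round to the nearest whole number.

110

Num → 202 + 27 = 229
RR6 = 229 / D = 0.561
D = 229 / 0.561 = 408.2
Rest of base = 298
refusal or break-off = 408.2 − 298 ≈ 110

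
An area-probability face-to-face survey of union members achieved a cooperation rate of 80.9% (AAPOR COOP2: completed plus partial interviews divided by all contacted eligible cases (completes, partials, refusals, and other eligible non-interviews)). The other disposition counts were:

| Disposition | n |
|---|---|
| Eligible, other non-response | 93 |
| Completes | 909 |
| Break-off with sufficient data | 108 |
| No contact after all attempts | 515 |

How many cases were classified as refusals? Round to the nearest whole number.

Numerator: 909 + 108 = 1017
COOP2 = 1017 / D = 0.809
D = 1017 / 0.809 = 1257.1
Remaining denominator categories sum to 1110
refusals = 1257.1 − 1110 ≈ 147

147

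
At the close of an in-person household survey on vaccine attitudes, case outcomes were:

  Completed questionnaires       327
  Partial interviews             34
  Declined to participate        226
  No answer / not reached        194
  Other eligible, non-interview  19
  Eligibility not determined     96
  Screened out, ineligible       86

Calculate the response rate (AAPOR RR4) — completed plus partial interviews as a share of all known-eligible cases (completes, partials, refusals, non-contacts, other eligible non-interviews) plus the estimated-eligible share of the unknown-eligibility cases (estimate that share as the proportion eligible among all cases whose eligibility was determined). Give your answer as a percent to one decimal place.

40.7%

Numerator: 327 + 34 = 361
Eligible (known): 327 + 34 + 226 + 194 + 19 = 800
e = 800 / (800 + 86) = 800 / 886 = 0.9029
Estimated eligible among unknowns: 0.9029 × 96 = 86.68
Denom: 800 + 86.68 = 886.68
RR4 = 361 / 886.68 = 0.4071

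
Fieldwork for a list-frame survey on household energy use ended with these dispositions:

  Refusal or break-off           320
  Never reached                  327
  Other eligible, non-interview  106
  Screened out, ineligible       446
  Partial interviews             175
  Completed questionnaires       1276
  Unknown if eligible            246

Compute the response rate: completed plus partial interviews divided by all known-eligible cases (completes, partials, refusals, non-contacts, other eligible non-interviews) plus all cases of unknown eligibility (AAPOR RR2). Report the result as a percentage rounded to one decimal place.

Top → 1276 + 175 = 1451
Denominator → 1276 + 175 + 320 + 327 + 106 + 246 = 2450
RR2 = 1451 / 2450 = 0.5922

59.2%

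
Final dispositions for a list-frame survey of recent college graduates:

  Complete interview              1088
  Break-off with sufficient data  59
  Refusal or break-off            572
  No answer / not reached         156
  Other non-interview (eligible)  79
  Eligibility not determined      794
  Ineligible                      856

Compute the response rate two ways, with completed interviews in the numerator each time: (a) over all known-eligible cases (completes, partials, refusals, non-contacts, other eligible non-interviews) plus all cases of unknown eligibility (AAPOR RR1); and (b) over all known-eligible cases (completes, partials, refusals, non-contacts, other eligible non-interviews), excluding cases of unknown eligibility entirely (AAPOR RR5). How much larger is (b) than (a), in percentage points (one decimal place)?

16.1

Num = 1088
Denom = 1088 + 59 + 572 + 156 + 79 + 794 = 2748
RR1 = 1088 / 2748 = 0.3959
Denom = 1088 + 59 + 572 + 156 + 79 = 1954
RR5 = 1088 / 1954 = 0.5568
Difference = 55.68 − 39.59 = 16.09 percentage points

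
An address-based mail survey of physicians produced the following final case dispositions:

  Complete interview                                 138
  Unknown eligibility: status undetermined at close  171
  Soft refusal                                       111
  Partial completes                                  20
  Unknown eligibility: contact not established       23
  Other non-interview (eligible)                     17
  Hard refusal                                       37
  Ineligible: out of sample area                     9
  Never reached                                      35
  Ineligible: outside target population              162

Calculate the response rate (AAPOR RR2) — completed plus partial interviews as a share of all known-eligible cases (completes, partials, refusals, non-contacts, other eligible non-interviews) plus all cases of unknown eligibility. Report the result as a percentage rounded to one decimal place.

28.6%

Refusal or break-off = 37 + 111 = 148
Eligibility not determined = 23 + 171 = 194
Screened out, ineligible = 162 + 9 = 171
Num: 138 + 20 = 158
Denom: 138 + 20 + 148 + 35 + 17 + 194 = 552
RR2 = 158 / 552 = 0.2862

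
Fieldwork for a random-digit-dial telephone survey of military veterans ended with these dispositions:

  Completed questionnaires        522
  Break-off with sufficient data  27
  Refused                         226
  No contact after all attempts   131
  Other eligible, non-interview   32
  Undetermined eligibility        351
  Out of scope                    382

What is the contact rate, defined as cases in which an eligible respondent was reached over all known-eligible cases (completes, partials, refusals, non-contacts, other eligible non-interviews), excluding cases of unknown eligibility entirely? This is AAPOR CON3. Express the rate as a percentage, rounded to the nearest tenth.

Num → 522 + 27 + 226 + 32 = 807
Denominator → 522 + 27 + 226 + 131 + 32 = 938
CON3 = 807 / 938 = 0.8603

86.0%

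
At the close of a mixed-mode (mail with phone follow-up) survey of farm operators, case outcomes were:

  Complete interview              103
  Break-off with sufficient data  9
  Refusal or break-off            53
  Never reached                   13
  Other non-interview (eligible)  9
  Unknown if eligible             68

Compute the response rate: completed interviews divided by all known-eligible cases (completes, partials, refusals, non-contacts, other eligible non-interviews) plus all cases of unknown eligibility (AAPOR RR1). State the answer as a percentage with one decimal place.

Top: 103
Denominator: 103 + 9 + 53 + 13 + 9 + 68 = 255
RR1 = 103 / 255 = 0.4039

40.4%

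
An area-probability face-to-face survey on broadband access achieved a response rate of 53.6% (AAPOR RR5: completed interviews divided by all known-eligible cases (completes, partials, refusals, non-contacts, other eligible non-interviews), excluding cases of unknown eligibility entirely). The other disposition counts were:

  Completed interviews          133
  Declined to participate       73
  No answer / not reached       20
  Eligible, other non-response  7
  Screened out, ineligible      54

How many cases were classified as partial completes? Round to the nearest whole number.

15

RR5 = 133 / D = 0.536
D = 133 / 0.536 = 248.1
Other denominator terms total 233
partial completes = 248.1 − 233 ≈ 15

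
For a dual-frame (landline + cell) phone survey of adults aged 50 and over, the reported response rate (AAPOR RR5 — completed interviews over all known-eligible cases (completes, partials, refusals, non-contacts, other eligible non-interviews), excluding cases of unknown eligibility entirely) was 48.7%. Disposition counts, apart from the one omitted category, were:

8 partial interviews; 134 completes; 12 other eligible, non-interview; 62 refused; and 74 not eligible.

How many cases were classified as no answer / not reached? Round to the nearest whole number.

59

RR5 = 134 / D = 0.487
D = 134 / 0.487 = 275.2
Rest of base = 216
no answer / not reached = 275.2 − 216 ≈ 59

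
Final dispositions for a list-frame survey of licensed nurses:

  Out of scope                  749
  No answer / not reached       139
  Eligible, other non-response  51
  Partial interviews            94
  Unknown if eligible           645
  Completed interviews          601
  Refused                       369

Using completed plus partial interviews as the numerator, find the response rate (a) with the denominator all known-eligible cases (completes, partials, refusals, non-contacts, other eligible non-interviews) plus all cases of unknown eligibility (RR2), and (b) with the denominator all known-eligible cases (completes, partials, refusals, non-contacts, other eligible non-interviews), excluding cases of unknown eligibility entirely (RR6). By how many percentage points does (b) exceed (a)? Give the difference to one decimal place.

Num → 601 + 94 = 695
Base → 601 + 94 + 369 + 139 + 51 + 645 = 1899
RR2 = 695 / 1899 = 0.3660
Base → 601 + 94 + 369 + 139 + 51 = 1254
RR6 = 695 / 1254 = 0.5542
Difference = 55.42 − 36.60 = 18.82 percentage points

18.8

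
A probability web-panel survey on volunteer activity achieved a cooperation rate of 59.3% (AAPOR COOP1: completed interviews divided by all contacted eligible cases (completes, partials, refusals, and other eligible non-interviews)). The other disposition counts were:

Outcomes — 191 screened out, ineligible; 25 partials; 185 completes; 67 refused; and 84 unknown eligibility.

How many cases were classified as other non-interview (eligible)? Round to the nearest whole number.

COOP1 = 185 / D = 0.593
D = 185 / 0.593 = 312.0
Other denominator terms total 277
other non-interview (eligible) = 312.0 − 277 ≈ 35

35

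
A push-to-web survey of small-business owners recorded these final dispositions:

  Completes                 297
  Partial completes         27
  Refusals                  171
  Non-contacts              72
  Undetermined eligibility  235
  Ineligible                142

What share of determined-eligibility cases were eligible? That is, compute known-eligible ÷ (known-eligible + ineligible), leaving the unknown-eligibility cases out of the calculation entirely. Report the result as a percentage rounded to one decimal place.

80.0%

Determined eligible: 297 + 27 + 171 + 72 = 567
e = 567 / (567 + 142) = 567 / 709 = 0.7997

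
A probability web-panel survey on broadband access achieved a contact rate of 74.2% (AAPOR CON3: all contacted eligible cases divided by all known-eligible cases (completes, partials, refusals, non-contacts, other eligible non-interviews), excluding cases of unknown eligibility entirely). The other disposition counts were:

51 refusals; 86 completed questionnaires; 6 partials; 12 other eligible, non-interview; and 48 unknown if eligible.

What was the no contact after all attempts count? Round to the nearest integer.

Numerator: 86 + 6 + 51 + 12 = 155
CON3 = 155 / D = 0.742
D = 155 / 0.742 = 208.9
Remaining denominator categories sum to 155
no contact after all attempts = 208.9 − 155 ≈ 54

54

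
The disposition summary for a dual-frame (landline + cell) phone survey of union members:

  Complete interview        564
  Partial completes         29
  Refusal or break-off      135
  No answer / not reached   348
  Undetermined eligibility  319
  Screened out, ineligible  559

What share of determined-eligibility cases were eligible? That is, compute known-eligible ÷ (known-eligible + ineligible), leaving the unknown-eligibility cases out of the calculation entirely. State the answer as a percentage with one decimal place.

Determined eligible = 564 + 29 + 135 + 348 = 1076
e = 1076 / (1076 + 559) = 1076 / 1635 = 0.6581

65.8%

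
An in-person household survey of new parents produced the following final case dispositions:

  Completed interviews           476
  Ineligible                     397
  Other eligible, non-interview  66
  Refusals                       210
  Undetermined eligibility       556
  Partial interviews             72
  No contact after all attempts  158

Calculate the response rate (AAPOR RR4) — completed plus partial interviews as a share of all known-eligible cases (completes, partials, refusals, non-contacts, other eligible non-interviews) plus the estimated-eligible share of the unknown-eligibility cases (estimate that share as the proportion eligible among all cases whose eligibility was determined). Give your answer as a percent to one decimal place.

39.8%

Numerator: 476 + 72 = 548
Eligible (known): 476 + 72 + 210 + 158 + 66 = 982
e = 982 / (982 + 397) = 982 / 1379 = 0.7121
Eligible share of unknowns: 0.7121 × 556 = 395.93
Base: 982 + 395.93 = 1377.93
RR4 = 548 / 1377.93 = 0.3977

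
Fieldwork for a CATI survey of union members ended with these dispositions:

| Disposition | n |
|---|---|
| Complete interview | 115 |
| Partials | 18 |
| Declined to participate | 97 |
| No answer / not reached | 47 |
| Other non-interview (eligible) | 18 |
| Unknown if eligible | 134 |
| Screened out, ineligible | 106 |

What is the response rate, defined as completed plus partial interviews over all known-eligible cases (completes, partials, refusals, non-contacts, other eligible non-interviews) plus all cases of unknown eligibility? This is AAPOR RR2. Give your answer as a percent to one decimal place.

31.0%

Top: 115 + 18 = 133
Denominator: 115 + 18 + 97 + 47 + 18 + 134 = 429
RR2 = 133 / 429 = 0.3100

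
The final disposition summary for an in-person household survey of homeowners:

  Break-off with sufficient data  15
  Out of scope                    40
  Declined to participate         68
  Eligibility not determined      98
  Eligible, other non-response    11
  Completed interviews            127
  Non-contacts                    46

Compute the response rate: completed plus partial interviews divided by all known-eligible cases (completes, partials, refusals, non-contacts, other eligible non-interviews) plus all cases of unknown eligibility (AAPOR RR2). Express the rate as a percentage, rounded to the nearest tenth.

38.9%

Num = 127 + 15 = 142
Base = 127 + 15 + 68 + 46 + 11 + 98 = 365
RR2 = 142 / 365 = 0.3890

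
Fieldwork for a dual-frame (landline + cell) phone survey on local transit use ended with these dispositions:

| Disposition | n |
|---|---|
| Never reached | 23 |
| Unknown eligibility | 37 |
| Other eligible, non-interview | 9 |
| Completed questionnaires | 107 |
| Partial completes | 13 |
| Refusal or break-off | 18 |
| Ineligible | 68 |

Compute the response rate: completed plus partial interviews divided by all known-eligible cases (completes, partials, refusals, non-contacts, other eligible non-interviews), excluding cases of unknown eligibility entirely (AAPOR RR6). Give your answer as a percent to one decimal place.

Num = 107 + 13 = 120
Base = 107 + 13 + 18 + 23 + 9 = 170
RR6 = 120 / 170 = 0.7059

70.6%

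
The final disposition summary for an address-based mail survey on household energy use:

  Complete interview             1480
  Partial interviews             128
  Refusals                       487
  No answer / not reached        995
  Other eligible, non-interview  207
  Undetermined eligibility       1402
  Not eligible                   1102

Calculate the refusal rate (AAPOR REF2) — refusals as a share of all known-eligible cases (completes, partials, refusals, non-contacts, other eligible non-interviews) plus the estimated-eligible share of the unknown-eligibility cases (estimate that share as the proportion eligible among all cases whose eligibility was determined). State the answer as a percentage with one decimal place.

Num → 487
Determined eligible → 1480 + 128 + 487 + 995 + 207 = 3297
e = 3297 / (3297 + 1102) = 3297 / 4399 = 0.7495
Eligible share of unknowns → 0.7495 × 1402 = 1050.80
Base → 3297 + 1050.80 = 4347.80
REF2 = 487 / 4347.80 = 0.1120

11.2%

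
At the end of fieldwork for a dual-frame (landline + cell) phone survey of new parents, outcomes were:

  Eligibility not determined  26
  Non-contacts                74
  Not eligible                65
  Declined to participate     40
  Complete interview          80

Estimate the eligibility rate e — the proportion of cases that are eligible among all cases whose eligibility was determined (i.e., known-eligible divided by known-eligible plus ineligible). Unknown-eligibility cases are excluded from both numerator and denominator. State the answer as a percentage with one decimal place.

74.9%

Known eligible → 80 + 40 + 74 = 194
e = 194 / (194 + 65) = 194 / 259 = 0.7490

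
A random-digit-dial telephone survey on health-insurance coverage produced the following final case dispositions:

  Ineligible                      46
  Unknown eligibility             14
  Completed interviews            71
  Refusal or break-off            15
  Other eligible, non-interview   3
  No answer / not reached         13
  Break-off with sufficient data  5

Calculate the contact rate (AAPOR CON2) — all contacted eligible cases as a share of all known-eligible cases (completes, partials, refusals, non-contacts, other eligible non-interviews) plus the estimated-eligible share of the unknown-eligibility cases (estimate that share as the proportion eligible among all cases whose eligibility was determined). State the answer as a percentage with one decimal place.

Top: 71 + 5 + 15 + 3 = 94
Determined eligible: 71 + 5 + 15 + 13 + 3 = 107
e = 107 / (107 + 46) = 107 / 153 = 0.6993
Eligible share of unknowns: 0.6993 × 14 = 9.79
Base: 107 + 9.79 = 116.79
CON2 = 94 / 116.79 = 0.8049

80.5%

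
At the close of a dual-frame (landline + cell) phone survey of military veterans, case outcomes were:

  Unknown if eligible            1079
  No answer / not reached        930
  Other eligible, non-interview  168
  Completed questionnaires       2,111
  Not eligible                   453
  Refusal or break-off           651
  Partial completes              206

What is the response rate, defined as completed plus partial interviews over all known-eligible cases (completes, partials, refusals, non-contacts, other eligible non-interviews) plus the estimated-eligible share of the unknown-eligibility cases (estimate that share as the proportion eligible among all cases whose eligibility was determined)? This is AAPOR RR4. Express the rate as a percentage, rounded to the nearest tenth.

Numerator = 2111 + 206 = 2317
Eligible (known) = 2111 + 206 + 651 + 930 + 168 = 4066
e = 4066 / (4066 + 453) = 4066 / 4519 = 0.8998
e × U = 0.8998 × 1079 = 970.88
Denom = 4066 + 970.88 = 5036.88
RR4 = 2317 / 5036.88 = 0.4600

46.0%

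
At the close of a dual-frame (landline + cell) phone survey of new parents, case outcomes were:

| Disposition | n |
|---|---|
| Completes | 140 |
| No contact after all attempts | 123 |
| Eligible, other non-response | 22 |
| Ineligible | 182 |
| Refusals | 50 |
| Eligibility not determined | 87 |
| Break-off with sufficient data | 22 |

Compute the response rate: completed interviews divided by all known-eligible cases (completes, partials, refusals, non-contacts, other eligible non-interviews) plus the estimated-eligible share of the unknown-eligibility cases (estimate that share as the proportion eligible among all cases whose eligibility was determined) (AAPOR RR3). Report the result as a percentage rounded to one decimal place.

33.8%

Num: 140
Eligible (known): 140 + 22 + 50 + 123 + 22 = 357
e = 357 / (357 + 182) = 357 / 539 = 0.6623
Estimated eligible among unknowns: 0.6623 × 87 = 57.62
Base: 357 + 57.62 = 414.62
RR3 = 140 / 414.62 = 0.3377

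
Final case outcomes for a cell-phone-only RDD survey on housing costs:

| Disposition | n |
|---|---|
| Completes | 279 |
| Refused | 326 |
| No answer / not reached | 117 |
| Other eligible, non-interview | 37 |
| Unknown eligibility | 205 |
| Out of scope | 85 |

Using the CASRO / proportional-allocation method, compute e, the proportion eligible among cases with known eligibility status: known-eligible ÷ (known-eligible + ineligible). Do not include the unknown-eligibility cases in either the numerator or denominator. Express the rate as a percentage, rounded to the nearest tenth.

Determined eligible = 279 + 326 + 117 + 37 = 759
e = 759 / (759 + 85) = 759 / 844 = 0.8993

89.9%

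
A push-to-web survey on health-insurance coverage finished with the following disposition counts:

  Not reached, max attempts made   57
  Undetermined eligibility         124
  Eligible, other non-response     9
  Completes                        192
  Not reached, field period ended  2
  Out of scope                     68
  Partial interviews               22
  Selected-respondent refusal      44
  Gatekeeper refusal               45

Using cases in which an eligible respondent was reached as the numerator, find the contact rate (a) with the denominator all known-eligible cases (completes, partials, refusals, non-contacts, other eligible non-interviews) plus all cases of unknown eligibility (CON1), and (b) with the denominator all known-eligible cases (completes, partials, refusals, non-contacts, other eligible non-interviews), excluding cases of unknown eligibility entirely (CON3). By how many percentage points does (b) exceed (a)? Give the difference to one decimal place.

21.1

Refused = 45 + 44 = 89
No contact after all attempts = 2 + 57 = 59
Top = 192 + 22 + 89 + 9 = 312
Base = 192 + 22 + 89 + 59 + 9 + 124 = 495
CON1 = 312 / 495 = 0.6303
Base = 192 + 22 + 89 + 59 + 9 = 371
CON3 = 312 / 371 = 0.8410
Difference = 84.10 − 63.03 = 21.07 percentage points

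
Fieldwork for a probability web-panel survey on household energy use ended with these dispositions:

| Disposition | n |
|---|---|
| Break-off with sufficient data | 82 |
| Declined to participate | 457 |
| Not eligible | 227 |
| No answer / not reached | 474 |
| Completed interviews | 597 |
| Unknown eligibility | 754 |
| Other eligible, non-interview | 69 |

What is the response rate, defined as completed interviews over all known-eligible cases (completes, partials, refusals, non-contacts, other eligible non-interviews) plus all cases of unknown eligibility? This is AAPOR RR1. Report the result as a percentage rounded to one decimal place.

Top: 597
Denom: 597 + 82 + 457 + 474 + 69 + 754 = 2433
RR1 = 597 / 2433 = 0.2454

24.5%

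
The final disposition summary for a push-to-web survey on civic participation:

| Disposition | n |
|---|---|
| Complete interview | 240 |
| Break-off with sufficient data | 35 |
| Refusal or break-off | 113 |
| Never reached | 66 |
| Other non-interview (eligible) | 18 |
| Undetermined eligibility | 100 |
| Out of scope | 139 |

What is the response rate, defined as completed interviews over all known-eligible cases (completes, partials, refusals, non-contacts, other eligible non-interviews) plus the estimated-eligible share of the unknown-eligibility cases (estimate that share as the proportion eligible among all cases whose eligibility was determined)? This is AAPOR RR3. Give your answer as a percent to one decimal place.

Num → 240
Determined eligible → 240 + 35 + 113 + 66 + 18 = 472
e = 472 / (472 + 139) = 472 / 611 = 0.7725
Estimated eligible among unknowns → 0.7725 × 100 = 77.25
Denominator → 472 + 77.25 = 549.25
RR3 = 240 / 549.25 = 0.4370

43.7%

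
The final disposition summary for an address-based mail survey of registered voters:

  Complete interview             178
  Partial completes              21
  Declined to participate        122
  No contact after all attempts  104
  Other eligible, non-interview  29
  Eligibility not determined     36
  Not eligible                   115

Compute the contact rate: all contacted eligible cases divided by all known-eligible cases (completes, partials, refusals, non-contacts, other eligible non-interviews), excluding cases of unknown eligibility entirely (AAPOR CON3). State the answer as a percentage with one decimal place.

Num = 178 + 21 + 122 + 29 = 350
Base = 178 + 21 + 122 + 104 + 29 = 454
CON3 = 350 / 454 = 0.7709

77.1%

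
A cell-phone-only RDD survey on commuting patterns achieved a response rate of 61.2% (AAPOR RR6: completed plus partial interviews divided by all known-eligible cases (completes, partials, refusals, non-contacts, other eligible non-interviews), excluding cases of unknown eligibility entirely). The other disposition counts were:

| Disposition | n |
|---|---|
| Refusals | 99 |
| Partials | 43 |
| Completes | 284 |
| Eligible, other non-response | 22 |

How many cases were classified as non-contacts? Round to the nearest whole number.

Top → 284 + 43 = 327
RR6 = 327 / D = 0.612
D = 327 / 0.612 = 534.3
Rest of base = 448
non-contacts = 534.3 − 448 ≈ 86

86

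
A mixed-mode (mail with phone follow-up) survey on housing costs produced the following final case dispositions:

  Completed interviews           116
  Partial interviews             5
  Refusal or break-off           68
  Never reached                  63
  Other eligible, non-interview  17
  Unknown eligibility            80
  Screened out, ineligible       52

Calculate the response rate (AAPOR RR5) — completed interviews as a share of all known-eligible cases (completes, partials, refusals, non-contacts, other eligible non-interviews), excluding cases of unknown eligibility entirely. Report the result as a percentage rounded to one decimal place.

43.1%

Top: 116
Base: 116 + 5 + 68 + 63 + 17 = 269
RR5 = 116 / 269 = 0.4312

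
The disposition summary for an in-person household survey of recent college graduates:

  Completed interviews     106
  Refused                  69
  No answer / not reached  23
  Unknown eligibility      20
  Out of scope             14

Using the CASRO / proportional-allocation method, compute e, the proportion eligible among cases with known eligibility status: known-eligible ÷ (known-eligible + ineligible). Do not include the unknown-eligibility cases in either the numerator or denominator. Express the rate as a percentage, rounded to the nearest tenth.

93.4%

Eligible (known): 106 + 69 + 23 = 198
e = 198 / (198 + 14) = 198 / 212 = 0.9340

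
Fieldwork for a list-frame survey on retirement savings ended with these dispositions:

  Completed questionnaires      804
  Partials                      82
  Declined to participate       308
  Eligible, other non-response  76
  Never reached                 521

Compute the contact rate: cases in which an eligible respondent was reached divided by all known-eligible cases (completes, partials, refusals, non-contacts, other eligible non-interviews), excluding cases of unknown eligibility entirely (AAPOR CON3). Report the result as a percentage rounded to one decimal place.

70.9%

Top → 804 + 82 + 308 + 76 = 1270
Base → 804 + 82 + 308 + 521 + 76 = 1791
CON3 = 1270 / 1791 = 0.7091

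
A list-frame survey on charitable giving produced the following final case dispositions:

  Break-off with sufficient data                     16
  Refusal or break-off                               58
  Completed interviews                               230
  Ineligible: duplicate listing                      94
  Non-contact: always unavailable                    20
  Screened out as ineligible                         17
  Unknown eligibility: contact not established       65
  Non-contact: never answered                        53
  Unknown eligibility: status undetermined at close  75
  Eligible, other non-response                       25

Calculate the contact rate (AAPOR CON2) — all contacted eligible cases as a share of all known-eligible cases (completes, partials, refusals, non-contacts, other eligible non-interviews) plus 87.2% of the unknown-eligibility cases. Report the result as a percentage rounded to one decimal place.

Non-contacts = 53 + 20 = 73
Unknown eligibility = 65 + 75 = 140
Out of scope = 17 + 94 = 111
Num: 230 + 16 + 58 + 25 = 329
Known eligible: 230 + 16 + 58 + 73 + 25 = 402
e × U: 0.8720 × 140 = 122.08
Denominator: 402 + 122.08 = 524.08
CON2 = 329 / 524.08 = 0.6278

62.8%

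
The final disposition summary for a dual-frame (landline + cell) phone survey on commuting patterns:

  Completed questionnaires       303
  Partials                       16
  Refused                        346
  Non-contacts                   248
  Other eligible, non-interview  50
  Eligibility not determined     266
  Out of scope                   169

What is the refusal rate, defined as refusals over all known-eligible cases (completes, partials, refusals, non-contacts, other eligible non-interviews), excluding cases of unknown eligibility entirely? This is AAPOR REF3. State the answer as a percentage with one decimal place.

35.9%

Numerator → 346
Denominator → 303 + 16 + 346 + 248 + 50 = 963
REF3 = 346 / 963 = 0.3593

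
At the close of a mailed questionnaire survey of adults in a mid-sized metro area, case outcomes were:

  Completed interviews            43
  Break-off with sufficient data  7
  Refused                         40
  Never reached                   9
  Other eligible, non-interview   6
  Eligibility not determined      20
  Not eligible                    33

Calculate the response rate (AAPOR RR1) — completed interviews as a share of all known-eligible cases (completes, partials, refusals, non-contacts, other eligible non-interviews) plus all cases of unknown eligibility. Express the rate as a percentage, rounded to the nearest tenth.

34.4%

Numerator → 43
Base → 43 + 7 + 40 + 9 + 6 + 20 = 125
RR1 = 43 / 125 = 0.3440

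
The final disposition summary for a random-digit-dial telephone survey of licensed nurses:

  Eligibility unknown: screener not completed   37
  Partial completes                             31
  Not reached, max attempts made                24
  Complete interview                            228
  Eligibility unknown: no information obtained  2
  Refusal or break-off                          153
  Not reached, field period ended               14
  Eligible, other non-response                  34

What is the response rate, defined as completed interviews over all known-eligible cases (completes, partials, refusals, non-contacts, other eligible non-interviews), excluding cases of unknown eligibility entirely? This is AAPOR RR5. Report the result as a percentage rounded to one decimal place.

Non-contacts = 14 + 24 = 38
Unknown if eligible = 37 + 2 = 39
Num → 228
Base → 228 + 31 + 153 + 38 + 34 = 484
RR5 = 228 / 484 = 0.4711

47.1%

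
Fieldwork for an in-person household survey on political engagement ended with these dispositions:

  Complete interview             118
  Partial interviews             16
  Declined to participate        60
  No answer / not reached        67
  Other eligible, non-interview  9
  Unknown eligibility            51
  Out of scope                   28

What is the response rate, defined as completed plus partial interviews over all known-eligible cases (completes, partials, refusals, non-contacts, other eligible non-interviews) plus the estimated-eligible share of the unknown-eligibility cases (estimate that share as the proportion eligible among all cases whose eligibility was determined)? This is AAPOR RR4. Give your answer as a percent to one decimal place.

Numerator → 118 + 16 = 134
Known eligible → 118 + 16 + 60 + 67 + 9 = 270
e = 270 / (270 + 28) = 270 / 298 = 0.9060
Estimated eligible among unknowns → 0.9060 × 51 = 46.21
Denominator → 270 + 46.21 = 316.21
RR4 = 134 / 316.21 = 0.4238

42.4%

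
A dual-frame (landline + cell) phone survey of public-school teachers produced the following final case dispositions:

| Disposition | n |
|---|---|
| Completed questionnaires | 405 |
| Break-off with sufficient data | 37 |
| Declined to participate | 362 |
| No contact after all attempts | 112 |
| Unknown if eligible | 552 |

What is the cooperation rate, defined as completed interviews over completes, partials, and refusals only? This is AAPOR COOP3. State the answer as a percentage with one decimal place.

Numerator: 405
Base: 405 + 37 + 362 = 804
COOP3 = 405 / 804 = 0.5037

50.4%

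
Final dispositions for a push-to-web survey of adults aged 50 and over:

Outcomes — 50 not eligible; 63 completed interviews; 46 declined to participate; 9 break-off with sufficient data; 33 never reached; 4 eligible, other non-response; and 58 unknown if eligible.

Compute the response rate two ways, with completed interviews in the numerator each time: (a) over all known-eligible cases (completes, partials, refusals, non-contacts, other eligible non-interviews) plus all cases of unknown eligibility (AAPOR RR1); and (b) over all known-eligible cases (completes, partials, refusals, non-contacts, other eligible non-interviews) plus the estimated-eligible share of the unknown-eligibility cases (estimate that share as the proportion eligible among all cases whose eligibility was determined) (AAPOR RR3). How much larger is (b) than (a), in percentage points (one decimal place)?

2.1

Num = 63
Denominator = 63 + 9 + 46 + 33 + 4 + 58 = 213
RR1 = 63 / 213 = 0.2958
Known eligible = 63 + 9 + 46 + 33 + 4 = 155
e = 155 / (155 + 50) = 155 / 205 = 0.7561
Eligible share of unknowns = 0.7561 × 58 = 43.85
Denominator = 155 + 43.85 = 198.85
RR3 = 63 / 198.85 = 0.3168
Difference = 31.68 − 29.58 = 2.10 percentage points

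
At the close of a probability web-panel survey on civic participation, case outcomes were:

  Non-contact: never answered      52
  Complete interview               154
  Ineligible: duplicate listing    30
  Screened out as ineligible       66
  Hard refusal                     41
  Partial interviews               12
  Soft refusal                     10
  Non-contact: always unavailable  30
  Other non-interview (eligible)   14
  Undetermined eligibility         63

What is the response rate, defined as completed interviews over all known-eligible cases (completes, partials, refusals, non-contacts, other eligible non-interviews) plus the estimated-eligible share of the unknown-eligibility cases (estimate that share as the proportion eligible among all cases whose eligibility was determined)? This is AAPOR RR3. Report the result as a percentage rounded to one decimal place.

Refused = 41 + 10 = 51
Non-contacts = 52 + 30 = 82
Not eligible = 66 + 30 = 96
Numerator → 154
Known eligible → 154 + 12 + 51 + 82 + 14 = 313
e = 313 / (313 + 96) = 313 / 409 = 0.7653
Eligible share of unknowns → 0.7653 × 63 = 48.21
Denom → 313 + 48.21 = 361.21
RR3 = 154 / 361.21 = 0.4263

42.6%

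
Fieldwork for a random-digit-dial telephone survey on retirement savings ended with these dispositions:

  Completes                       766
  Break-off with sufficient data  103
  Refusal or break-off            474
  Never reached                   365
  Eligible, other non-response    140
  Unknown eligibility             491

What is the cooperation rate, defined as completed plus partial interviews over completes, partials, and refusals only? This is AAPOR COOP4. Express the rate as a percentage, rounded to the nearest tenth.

64.7%

Top = 766 + 103 = 869
Denom = 766 + 103 + 474 = 1343
COOP4 = 869 / 1343 = 0.6471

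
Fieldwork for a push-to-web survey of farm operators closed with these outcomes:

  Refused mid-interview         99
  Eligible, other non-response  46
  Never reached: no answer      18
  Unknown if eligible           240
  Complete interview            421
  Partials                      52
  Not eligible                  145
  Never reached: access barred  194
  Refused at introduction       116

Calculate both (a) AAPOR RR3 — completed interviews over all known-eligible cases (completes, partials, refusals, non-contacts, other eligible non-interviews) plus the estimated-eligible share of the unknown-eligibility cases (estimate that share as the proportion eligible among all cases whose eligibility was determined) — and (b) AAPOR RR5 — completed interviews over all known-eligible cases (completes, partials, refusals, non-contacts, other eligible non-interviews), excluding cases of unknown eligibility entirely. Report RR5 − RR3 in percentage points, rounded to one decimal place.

Refusals = 116 + 99 = 215
Non-contacts = 18 + 194 = 212
Numerator → 421
Eligible (known) → 421 + 52 + 215 + 212 + 46 = 946
e = 946 / (946 + 145) = 946 / 1091 = 0.8671
Estimated eligible among unknowns → 0.8671 × 240 = 208.10
Denominator → 946 + 208.10 = 1154.10
RR3 = 421 / 1154.10 = 0.3648
Denominator → 421 + 52 + 215 + 212 + 46 = 946
RR5 = 421 / 946 = 0.4450
Difference = 44.50 − 36.48 = 8.02 percentage points

8.0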